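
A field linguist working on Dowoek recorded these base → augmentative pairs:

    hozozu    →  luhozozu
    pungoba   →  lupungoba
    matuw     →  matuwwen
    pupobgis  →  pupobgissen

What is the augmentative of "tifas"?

tifassen

"tifas" ends in a consonant. The stems ending in a consonant (matuw → matuwwen, pupobgis → pupobgissen) double the final consonant and add -en.
So tifas → tifassen.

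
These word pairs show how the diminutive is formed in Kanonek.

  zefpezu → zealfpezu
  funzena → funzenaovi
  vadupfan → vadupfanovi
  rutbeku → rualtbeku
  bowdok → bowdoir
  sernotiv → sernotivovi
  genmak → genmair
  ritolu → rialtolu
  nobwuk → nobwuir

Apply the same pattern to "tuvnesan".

tuvnesanovi

zefpezu and nobwuk both have last vowel 'u' yet inflect differently (zealfpezu, nobwuir), so the last vowel is not what conditions the rule; the final letter is.
"tuvnesan" ends in -n. The one such stem in the data (vadupfan → vadupfanovi) adds -ovi, so the same rule applies.
The other patterns: stems ending in -u insert -al- after the first vowel; stems ending in -k drop the final letter and add -ir.
So tuvnesan → tuvnesanovi.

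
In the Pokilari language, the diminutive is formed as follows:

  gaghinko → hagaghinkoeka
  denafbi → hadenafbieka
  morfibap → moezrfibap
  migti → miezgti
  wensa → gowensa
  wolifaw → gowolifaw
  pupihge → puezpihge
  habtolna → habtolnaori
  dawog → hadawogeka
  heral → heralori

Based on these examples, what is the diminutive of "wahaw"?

gowahaw

habtolna and wensa both end in -a yet inflect differently (habtolnaori, gowensa), so the final letter is not what conditions the rule; the first letter is.
"wahaw" begins with w-. The stems beginning with w- (wensa → gowensa, wolifaw → gowolifaw) add the prefix go-.
The other patterns: stems beginning with d- or g- add ha- … -eka around the stem; stems beginning with h- add -ori; stems beginning with m- or p- insert -ez- after the first vowel.
So wahaw → gowahaw.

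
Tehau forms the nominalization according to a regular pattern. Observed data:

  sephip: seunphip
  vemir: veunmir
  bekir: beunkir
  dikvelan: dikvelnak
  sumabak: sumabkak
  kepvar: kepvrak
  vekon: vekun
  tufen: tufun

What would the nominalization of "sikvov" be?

sikvuv

vemir and kepvar both end in -r yet inflect differently (veunmir, kepvrak), so the final letter is not what conditions the rule; the last vowel is.
"sikvov" has last vowel 'o'. The one such stem in the data (vekon → vekun) changes the last vowel to 'u' (as does tufen), so the same rule applies.
The other patterns: stems whose last vowel is 'i' insert -un- after the first vowel; stems whose last vowel is 'a' delete the last vowel and add -ak.
So sikvov → sikvuv.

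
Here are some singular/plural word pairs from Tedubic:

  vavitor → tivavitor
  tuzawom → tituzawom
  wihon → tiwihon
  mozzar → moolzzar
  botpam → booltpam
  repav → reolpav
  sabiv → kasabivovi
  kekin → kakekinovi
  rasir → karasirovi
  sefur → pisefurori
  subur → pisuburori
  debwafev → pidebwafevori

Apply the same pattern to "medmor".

vavitor and mozzar both end in -r yet inflect differently (tivavitor, moolzzar), so the final letter is not what conditions the rule; the last vowel is.
"medmor" has last vowel 'o'. The stems whose last vowel is 'o' (vavitor → tivavitor, tuzawom → tituzawom, wihon → tiwihon) add the prefix ti-.
So medmor → timedmor.

timedmor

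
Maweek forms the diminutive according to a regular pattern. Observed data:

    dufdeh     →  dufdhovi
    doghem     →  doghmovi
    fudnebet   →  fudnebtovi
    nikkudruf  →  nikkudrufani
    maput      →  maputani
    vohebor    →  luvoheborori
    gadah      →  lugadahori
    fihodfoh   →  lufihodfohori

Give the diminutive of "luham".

luluhamori

fudnebet and maput both end in -t yet inflect differently (fudnebtovi, maputani), so the final letter is not what conditions the rule; the last vowel is.
"luham" has last vowel 'a'. The one such stem in the data (gadah → lugadahori) adds lu- … -ori around the stem, so the same rule applies.
So luham → luluhamori.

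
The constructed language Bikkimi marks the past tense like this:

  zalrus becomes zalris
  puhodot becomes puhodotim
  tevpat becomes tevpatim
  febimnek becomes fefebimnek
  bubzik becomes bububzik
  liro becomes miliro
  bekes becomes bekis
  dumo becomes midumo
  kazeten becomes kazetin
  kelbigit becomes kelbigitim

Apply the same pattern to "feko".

"feko" ends in -o. The stems ending in -o (liro → miliro, dumo → midumo) add the prefix mi-.
So feko → mifeko.

mifeko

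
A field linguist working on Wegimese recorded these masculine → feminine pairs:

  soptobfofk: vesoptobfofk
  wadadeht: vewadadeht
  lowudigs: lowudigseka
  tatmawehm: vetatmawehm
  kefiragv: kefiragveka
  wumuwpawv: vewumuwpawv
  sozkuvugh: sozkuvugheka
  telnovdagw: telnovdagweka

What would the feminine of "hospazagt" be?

hospazagteka

kefiragv and wumuwpawv both end in -v yet inflect differently (kefiragveka, vewumuwpawv), so the final letter is not what conditions the rule; the second-to-last letter is.
"hospazagt" has second-to-last letter 'g'. The stems whose second-to-last letter is 'g' (kefiragv → kefiragveka, lowudigs → lowudigseka, telnovdagw → telnovdagweka) add -eka.
The other pattern: stems whose second-to-last letter is 'f', 'h' or 'w' add the prefix ve-.
So hospazagt → hospazagteka.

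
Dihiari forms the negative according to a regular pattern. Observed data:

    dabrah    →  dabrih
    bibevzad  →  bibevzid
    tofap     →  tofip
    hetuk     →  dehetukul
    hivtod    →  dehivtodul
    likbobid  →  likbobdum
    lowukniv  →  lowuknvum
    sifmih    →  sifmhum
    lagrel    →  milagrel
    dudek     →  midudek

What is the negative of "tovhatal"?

tovhatil

bibevzad and hivtod both end in -d yet inflect differently (bibevzid, dehivtodul), so the final letter is not what conditions the rule; the last vowel is.
"tovhatal" has last vowel 'a'. The stems whose last vowel is 'a' (dabrah → dabrih, bibevzad → bibevzid, tofap → tofip) change the last vowel to 'i'.
The other patterns: stems whose last vowel is 'o' or 'u' add de- … -ul around the stem; stems whose last vowel is 'i' delete the last vowel and add -um; stems whose last vowel is 'e' add the prefix mi-.
So tovhatal → tovhatil.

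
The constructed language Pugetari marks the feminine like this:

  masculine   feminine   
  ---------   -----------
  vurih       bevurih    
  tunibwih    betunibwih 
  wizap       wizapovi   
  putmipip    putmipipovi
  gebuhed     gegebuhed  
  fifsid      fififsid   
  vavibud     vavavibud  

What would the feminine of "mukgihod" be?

"mukgihod" ends in -d. The stems ending in -d (gebuhed → gegebuhed, fifsid → fififsid, vavibud → vavavibud) repeat the first consonant+vowel as a prefix.
The other patterns: stems ending in -h add the prefix be-; stems ending in -p add -ovi.
So mukgihod → mumukgihod.

mumukgihod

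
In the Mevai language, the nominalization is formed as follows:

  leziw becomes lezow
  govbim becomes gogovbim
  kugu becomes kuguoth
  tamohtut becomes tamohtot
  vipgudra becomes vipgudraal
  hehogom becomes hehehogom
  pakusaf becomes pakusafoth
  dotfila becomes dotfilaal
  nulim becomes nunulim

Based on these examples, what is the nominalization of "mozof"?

pakusaf and dotfila both have last vowel 'a' yet inflect differently (pakusafoth, dotfilaal), so the last vowel is not what conditions the rule; the final letter is.
"mozof" ends in -f. The one such stem in the data (pakusaf → pakusafoth) adds -oth, so the same rule applies.
So mozof → mozofoth.

mozofoth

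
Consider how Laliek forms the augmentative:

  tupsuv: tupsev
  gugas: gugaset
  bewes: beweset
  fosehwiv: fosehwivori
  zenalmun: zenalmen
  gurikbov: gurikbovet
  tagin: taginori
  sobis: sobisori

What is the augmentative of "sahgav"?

sahgavet

"sahgav" has last vowel 'a'. The one such stem in the data (gugas → gugaset) adds -et, so the same rule applies.
The other patterns: stems whose last vowel is 'u' change the last vowel to 'e'; stems whose last vowel is 'i' add -ori.
So sahgav → sahgavet.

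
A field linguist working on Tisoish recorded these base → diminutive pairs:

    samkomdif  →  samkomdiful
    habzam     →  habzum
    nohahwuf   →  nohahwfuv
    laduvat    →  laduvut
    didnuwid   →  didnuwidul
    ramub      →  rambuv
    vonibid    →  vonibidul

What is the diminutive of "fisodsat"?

fisodsut

samkomdif and nohahwuf both end in -f yet inflect differently (samkomdiful, nohahwfuv), so the final letter is not what conditions the rule; the last vowel is.
"fisodsat" has last vowel 'a'. The stems whose last vowel is 'a' (laduvat → laduvut, habzam → habzum) change the last vowel to 'u'.
The other patterns: stems whose last vowel is 'i' add -ul; stems whose last vowel is 'u' delete the last vowel and add -uv.
So fisodsat → fisodsut.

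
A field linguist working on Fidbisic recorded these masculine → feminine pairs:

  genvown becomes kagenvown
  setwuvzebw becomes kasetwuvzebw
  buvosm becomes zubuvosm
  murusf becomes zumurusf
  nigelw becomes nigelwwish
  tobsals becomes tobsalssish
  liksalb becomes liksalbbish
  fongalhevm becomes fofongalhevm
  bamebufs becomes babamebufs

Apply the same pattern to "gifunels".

setwuvzebw and nigelw both end in -w yet inflect differently (kasetwuvzebw, nigelwwish), so the final letter is not what conditions the rule; the second-to-last letter is.
"gifunels" has second-to-last letter 'l'. The stems whose second-to-last letter is 'l' (nigelw → nigelwwish, tobsals → tobsalssish, liksalb → liksalbbish) double the final consonant and add -ish.
The other patterns: stems whose second-to-last letter is 'b' or 'w' add the prefix ka-; stems whose second-to-last letter is 's' add the prefix zu-; stems whose second-to-last letter is 'f' or 'v' repeat the first consonant+vowel as a prefix.
So gifunels → gifunelssish.

gifunelssish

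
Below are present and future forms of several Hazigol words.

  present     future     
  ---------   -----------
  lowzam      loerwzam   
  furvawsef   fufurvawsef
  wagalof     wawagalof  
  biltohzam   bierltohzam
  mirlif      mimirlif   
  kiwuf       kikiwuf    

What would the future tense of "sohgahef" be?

sosohgahef

kiwuf and lowzam both have 2 vowels yet inflect differently (kikiwuf, loerwzam), so the number of vowels is not what conditions the rule; the final letter is.
"sohgahef" ends in -f. The stems ending in -f (furvawsef → fufurvawsef, wagalof → wawagalof, kiwuf → kikiwuf) repeat the first consonant+vowel as a prefix.
So sohgahef → sosohgahef.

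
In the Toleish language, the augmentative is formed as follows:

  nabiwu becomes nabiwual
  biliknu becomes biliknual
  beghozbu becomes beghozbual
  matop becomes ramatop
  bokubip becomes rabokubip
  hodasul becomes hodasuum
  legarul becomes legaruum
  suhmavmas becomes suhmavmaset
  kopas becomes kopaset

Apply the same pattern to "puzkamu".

"puzkamu" ends in -u. The stems ending in -u (nabiwu → nabiwual, biliknu → biliknual, beghozbu → beghozbual) add -al.
So puzkamu → puzkamual.

puzkamual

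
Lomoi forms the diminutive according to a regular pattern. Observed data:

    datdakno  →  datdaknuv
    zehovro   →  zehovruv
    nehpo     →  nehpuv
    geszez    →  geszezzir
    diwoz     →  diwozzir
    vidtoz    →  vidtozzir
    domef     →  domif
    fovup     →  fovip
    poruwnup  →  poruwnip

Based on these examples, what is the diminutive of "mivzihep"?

datdakno and diwoz both have last vowel 'o' yet inflect differently (datdaknuv, diwozzir), so the last vowel is not what conditions the rule; the final letter is.
"mivzihep" ends in -p. The stems ending in -p (fovup → fovip, poruwnup → poruwnip) change the last vowel to 'i'.
So mivzihep → mivzihip.

mivzihip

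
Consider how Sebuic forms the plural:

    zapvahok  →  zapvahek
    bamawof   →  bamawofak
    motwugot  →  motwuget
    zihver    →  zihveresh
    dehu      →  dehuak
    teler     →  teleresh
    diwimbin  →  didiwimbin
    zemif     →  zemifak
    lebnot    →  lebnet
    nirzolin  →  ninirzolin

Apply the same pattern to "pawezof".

pawezofak

"pawezof" ends in -f. The stems ending in -f (bamawof → bamawofak, zemif → zemifak) add -ak.
The other patterns: stems ending in -k or -t change the last vowel to 'e'; stems ending in -n repeat the first consonant+vowel as a prefix; stems ending in -r add -esh.
So pawezof → pawezofak.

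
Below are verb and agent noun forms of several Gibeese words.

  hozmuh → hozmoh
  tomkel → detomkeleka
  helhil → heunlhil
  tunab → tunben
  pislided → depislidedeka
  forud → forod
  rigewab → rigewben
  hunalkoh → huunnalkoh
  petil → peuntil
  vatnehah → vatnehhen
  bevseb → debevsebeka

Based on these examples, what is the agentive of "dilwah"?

"dilwah" has last vowel 'a'. The stems whose last vowel is 'a' (rigewab → rigewben, tunab → tunben, vatnehah → vatnehhen) delete the last vowel and add -en.
So dilwah → dilwhen.

dilwhen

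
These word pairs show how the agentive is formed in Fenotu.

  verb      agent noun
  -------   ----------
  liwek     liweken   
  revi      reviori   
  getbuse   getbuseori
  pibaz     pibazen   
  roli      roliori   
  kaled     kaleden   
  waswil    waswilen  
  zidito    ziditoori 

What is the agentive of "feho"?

liwek and getbuse both have last vowel 'e' yet inflect differently (liweken, getbuseori), so the last vowel is not what conditions the rule; whether the stem ends in a vowel or a consonant is.
"feho" ends in a vowel. The stems ending in a vowel (getbuse → getbuseori, zidito → ziditoori, roli → roliori) add -ori.
The other pattern: stems ending in a consonant add -en.
So feho → fehoori.

fehoori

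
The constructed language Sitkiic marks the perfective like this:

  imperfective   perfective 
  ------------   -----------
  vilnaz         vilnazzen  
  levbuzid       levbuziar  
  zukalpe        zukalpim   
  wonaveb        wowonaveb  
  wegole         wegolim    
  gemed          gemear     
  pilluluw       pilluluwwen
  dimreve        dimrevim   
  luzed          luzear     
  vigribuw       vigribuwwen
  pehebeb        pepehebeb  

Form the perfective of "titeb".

tititeb

"titeb" ends in -b. The stems ending in -b (pehebeb → pepehebeb, wonaveb → wowonaveb) repeat the first consonant+vowel as a prefix.
So titeb → tititeb.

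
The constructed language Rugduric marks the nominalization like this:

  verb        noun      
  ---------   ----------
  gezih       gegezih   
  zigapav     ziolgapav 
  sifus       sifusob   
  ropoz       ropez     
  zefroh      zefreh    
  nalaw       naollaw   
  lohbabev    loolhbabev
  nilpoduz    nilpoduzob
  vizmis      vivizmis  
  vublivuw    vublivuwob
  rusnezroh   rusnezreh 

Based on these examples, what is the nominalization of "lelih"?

lelelih

"lelih" has last vowel 'i'. The stems whose last vowel is 'i' (gezih → gegezih, vizmis → vivizmis) repeat the first consonant+vowel as a prefix.
The other patterns: stems whose last vowel is 'a' or 'e' insert -ol- after the first vowel; stems whose last vowel is 'o' change the last vowel to 'e'; stems whose last vowel is 'u' add -ob.
So lelih → lelelih.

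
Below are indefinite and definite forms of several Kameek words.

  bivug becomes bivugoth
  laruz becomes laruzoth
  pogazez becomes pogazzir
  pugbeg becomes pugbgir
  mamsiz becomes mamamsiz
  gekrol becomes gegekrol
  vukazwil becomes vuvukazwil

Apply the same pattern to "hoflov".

hohoflov

"hoflov" has last vowel 'o'. The one such stem in the data (gekrol → gegekrol) repeats the first consonant+vowel as a prefix (as do mamsiz, vukazwil), so the same rule applies.
So hoflov → hohoflov.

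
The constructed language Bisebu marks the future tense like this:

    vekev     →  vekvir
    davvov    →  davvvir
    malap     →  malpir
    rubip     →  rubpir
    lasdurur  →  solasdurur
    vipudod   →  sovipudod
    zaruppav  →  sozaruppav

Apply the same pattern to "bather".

"bather" has 2 vowels. The stems with 2 vowels (vekev → vekvir, davvov → davvvir, malap → malpir) delete the last vowel and add -ir.
So bather → bathrir.

bathrir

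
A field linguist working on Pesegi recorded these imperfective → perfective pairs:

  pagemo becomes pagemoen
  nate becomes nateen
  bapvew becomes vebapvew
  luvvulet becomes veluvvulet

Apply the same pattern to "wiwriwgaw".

nate and bapvew both have last vowel 'e' yet inflect differently (nateen, vebapvew), so the last vowel is not what conditions the rule; whether the stem ends in a vowel or a consonant is.
"wiwriwgaw" ends in a consonant. The stems ending in a consonant (bapvew → vebapvew, luvvulet → veluvvulet) add the prefix ve-.
So wiwriwgaw → vewiwriwgaw.

vewiwriwgaw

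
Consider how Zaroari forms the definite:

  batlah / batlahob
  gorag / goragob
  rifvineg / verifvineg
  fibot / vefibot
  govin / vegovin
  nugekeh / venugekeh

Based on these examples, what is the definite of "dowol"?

gorag and rifvineg both end in -g yet inflect differently (goragob, verifvineg), so the final letter is not what conditions the rule; the last vowel is.
"dowol" has last vowel 'o'. The one such stem in the data (fibot → vefibot) adds the prefix ve-, so the same rule applies.
So dowol → vedowol.

vedowol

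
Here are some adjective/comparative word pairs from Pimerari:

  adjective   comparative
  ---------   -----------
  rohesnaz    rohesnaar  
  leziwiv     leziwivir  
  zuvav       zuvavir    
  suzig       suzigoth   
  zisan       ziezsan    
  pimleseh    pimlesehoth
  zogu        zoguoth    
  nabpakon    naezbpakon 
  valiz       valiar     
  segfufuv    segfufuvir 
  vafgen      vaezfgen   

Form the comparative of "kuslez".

zuvav and zisan both have last vowel 'a' yet inflect differently (zuvavir, ziezsan), so the last vowel is not what conditions the rule; the final letter is.
"kuslez" ends in -z. The stems ending in -z (rohesnaz → rohesnaar, valiz → valiar) drop the final letter and add -ar.
So kuslez → kuslear.

kuslear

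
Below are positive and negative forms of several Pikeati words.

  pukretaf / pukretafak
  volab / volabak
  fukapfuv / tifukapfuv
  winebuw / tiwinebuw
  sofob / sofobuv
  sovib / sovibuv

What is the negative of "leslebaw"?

volab and sofob both end in -b yet inflect differently (volabak, sofobuv), so the final letter is not what conditions the rule; the last vowel is.
"leslebaw" has last vowel 'a'. The stems whose last vowel is 'a' (pukretaf → pukretafak, volab → volabak) add -ak.
The other patterns: stems whose last vowel is 'u' add the prefix ti-; stems whose last vowel is 'i' or 'o' add -uv.
So leslebaw → leslebawak.

leslebawak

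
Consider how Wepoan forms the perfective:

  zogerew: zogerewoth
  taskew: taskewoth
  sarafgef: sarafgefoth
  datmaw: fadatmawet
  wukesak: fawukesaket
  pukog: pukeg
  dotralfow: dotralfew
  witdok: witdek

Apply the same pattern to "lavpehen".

lavpehenoth

zogerew and datmaw both end in -w yet inflect differently (zogerewoth, fadatmawet), so the final letter is not what conditions the rule; the last vowel is.
"lavpehen" has last vowel 'e'. The stems whose last vowel is 'e' (zogerew → zogerewoth, taskew → taskewoth, sarafgef → sarafgefoth) add -oth.
The other patterns: stems whose last vowel is 'a' add fa- … -et around the stem; stems whose last vowel is 'o' change the last vowel to 'e'.
So lavpehen → lavpehenoth.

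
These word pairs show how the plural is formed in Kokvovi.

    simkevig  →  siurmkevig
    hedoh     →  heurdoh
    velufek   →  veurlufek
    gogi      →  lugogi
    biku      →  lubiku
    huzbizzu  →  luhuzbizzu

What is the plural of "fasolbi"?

simkevig and gogi both have last vowel 'i' yet inflect differently (siurmkevig, lugogi), so the last vowel is not what conditions the rule; whether the stem ends in a vowel or a consonant is.
"fasolbi" ends in a vowel. The stems ending in a vowel (gogi → lugogi, biku → lubiku, huzbizzu → luhuzbizzu) add the prefix lu-.
So fasolbi → lufasolbi.

lufasolbi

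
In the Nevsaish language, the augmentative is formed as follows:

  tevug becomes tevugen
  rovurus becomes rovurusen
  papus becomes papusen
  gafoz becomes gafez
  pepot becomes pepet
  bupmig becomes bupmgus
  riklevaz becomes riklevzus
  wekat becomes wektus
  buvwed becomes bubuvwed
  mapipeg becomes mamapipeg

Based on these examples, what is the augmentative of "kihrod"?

tevug and bupmig both end in -g yet inflect differently (tevugen, bupmgus), so the final letter is not what conditions the rule; the last vowel is.
"kihrod" has last vowel 'o'. The stems whose last vowel is 'o' (gafoz → gafez, pepot → pepet) change the last vowel to 'e'.
The other patterns: stems whose last vowel is 'u' add -en; stems whose last vowel is 'a' or 'i' delete the last vowel and add -us; stems whose last vowel is 'e' repeat the first consonant+vowel as a prefix.
So kihrod → kihred.

kihred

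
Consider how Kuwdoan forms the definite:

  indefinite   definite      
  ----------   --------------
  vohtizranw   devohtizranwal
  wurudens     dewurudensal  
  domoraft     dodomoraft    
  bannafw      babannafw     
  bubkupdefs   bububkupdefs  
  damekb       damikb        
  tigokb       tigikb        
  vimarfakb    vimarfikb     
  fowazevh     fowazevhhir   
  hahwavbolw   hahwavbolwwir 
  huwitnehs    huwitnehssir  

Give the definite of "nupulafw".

nunupulafw

"nupulafw" has second-to-last letter 'f'. The stems whose second-to-last letter is 'f' (domoraft → dodomoraft, bannafw → babannafw, bubkupdefs → bububkupdefs) repeat the first consonant+vowel as a prefix.
So nupulafw → nunupulafw.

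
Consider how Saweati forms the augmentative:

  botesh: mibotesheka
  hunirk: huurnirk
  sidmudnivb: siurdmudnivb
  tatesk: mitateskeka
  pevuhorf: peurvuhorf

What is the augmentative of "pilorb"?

piurlorb

tatesk and hunirk both end in -k yet inflect differently (mitateskeka, huurnirk), so the final letter is not what conditions the rule; the second-to-last letter is.
"pilorb" has second-to-last letter 'r'. The stems whose second-to-last letter is 'r' (pevuhorf → peurvuhorf, hunirk → huurnirk) insert -ur- after the first vowel.
The other pattern: stems whose second-to-last letter is 's' add mi- … -eka around the stem.
So pilorb → piurlorb.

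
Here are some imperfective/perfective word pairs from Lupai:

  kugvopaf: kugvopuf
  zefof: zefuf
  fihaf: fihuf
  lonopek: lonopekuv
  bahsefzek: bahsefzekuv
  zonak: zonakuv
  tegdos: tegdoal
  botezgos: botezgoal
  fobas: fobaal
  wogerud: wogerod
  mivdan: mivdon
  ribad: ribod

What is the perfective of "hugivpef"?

kugvopaf and zonak both have last vowel 'a' yet inflect differently (kugvopuf, zonakuv), so the last vowel is not what conditions the rule; the final letter is.
"hugivpef" ends in -f. The stems ending in -f (kugvopaf → kugvopuf, zefof → zefuf, fihaf → fihuf) change the last vowel to 'u'.
The other patterns: stems ending in -k add -uv; stems ending in -s drop the final letter and add -al; stems ending in -d or -n change the last vowel to 'o'.
So hugivpef → hugivpuf.

hugivpuf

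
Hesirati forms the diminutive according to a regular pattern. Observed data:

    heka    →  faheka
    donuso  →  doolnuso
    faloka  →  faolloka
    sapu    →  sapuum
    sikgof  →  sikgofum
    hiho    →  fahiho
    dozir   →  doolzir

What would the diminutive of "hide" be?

"hide" begins with h-. The stems beginning with h- (heka → faheka, hiho → fahiho) add the prefix fa-.
The other patterns: stems beginning with s- add -um; stems beginning with d- or f- insert -ol- after the first vowel.
So hide → fahide.

fahide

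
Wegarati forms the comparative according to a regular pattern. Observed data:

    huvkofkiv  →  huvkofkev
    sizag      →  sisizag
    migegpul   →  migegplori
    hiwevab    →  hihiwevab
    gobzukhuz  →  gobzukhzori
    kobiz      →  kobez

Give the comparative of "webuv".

webvori

kobiz and gobzukhuz both end in -z yet inflect differently (kobez, gobzukhzori), so the final letter is not what conditions the rule; the last vowel is.
"webuv" has last vowel 'u'. The stems whose last vowel is 'u' (gobzukhuz → gobzukhzori, migegpul → migegplori) delete the last vowel and add -ori.
The other patterns: stems whose last vowel is 'a' repeat the first consonant+vowel as a prefix; stems whose last vowel is 'i' change the last vowel to 'e'.
So webuv → webvori.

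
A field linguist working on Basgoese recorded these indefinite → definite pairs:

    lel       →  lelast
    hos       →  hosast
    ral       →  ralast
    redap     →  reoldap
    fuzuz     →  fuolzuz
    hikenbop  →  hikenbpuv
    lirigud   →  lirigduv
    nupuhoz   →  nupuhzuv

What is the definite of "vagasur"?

vagasruv

"vagasur" has 3 vowels. The stems with 3 vowels (hikenbop → hikenbpuv, lirigud → lirigduv, nupuhoz → nupuhzuv) delete the last vowel and add -uv.
The other patterns: stems with 1 vowel add -ast; stems with 2 vowels insert -ol- after the first vowel.
So vagasur → vagasruv.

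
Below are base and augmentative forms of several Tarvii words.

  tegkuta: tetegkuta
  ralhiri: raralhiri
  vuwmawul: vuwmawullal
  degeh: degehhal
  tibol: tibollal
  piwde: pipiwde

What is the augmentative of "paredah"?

paredahhal

degeh and piwde both have last vowel 'e' yet inflect differently (degehhal, pipiwde), so the last vowel is not what conditions the rule; whether the stem ends in a vowel or a consonant is.
"paredah" ends in a consonant. The stems ending in a consonant (tibol → tibollal, vuwmawul → vuwmawullal, degeh → degehhal) double the final consonant and add -al.
The other pattern: stems ending in a vowel repeat the first consonant+vowel as a prefix.
So paredah → paredahhal.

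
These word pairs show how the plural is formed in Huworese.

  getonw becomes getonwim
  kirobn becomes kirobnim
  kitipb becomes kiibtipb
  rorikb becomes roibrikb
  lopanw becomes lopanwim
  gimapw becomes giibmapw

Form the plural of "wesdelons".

wesdelonsim

gimapw and lopanw both end in -w yet inflect differently (giibmapw, lopanwim), so the final letter is not what conditions the rule; the second-to-last letter is.
"wesdelons" has second-to-last letter 'n'. The stems whose second-to-last letter is 'n' (lopanw → lopanwim, getonw → getonwim) add -im.
So wesdelons → wesdelonsim.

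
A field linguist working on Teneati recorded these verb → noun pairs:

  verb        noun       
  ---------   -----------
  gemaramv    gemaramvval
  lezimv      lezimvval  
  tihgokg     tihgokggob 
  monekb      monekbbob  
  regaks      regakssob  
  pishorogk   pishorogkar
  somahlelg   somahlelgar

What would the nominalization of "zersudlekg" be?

zersudlekggob

tihgokg and somahlelg both end in -g yet inflect differently (tihgokggob, somahlelgar), so the final letter is not what conditions the rule; the second-to-last letter is.
"zersudlekg" has second-to-last letter 'k'. The stems whose second-to-last letter is 'k' (tihgokg → tihgokggob, monekb → monekbbob, regaks → regakssob) double the final consonant and add -ob.
So zersudlekg → zersudlekggob.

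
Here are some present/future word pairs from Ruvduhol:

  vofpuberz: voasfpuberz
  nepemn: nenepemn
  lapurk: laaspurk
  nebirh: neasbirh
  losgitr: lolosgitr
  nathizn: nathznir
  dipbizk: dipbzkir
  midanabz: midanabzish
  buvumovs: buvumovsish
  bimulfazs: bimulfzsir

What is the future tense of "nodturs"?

noasdturs

"nodturs" has second-to-last letter 'r'. The stems whose second-to-last letter is 'r' (vofpuberz → voasfpuberz, lapurk → laaspurk, nebirh → neasbirh) insert -as- after the first vowel.
So nodturs → noasdturs.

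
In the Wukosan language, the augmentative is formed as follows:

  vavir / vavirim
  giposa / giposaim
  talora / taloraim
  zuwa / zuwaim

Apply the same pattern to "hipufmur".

Every pair shown (vavir → vavirim, giposa → giposaim, talora → taloraim, …) follows the same rule: add -im.
So hipufmur → hipufmurim.

hipufmurim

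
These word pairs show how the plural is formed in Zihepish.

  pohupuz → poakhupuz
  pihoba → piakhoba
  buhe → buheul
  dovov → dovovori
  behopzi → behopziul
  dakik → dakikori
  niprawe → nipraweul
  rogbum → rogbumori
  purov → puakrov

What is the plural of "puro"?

dovov and purov both end in -v yet inflect differently (dovovori, puakrov), so the final letter is not what conditions the rule; the first letter is.
"puro" begins with p-. The stems beginning with p- (pohupuz → poakhupuz, purov → puakrov, pihoba → piakhoba) insert -ak- after the first vowel.
The other patterns: stems beginning with d- or r- add -ori; stems beginning with b- or n- add -ul.
So puro → puakro.

puakro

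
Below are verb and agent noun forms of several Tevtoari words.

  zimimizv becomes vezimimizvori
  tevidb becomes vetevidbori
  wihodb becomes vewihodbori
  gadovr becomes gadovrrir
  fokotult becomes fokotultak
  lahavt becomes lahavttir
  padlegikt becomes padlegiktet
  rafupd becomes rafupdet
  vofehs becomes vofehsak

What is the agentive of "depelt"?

depeltak

fokotult and lahavt both end in -t yet inflect differently (fokotultak, lahavttir), so the final letter is not what conditions the rule; the second-to-last letter is.
"depelt" has second-to-last letter 'l'. The one such stem in the data (fokotult → fokotultak) adds -ak, so the same rule applies.
So depelt → depeltak.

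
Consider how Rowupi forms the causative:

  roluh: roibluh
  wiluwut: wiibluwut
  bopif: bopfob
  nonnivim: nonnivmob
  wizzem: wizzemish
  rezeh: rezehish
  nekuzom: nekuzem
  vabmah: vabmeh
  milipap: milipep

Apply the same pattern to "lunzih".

lunzhob

nonnivim and wizzem both end in -m yet inflect differently (nonnivmob, wizzemish), so the final letter is not what conditions the rule; the last vowel is.
"lunzih" has last vowel 'i'. The stems whose last vowel is 'i' (bopif → bopfob, nonnivim → nonnivmob) delete the last vowel and add -ob.
The other patterns: stems whose last vowel is 'u' insert -ib- after the first vowel; stems whose last vowel is 'e' add -ish; stems whose last vowel is 'a' or 'o' change the last vowel to 'e'.
So lunzih → lunzhob.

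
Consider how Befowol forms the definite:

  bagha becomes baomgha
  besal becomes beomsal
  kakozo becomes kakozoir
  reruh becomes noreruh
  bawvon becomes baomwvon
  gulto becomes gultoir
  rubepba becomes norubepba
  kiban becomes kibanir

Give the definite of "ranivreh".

bagha and rubepba both end in -a yet inflect differently (baomgha, norubepba), so the final letter is not what conditions the rule; the first letter is.
"ranivreh" begins with r-. The stems beginning with r- (reruh → noreruh, rubepba → norubepba) add the prefix no-.
So ranivreh → noranivreh.

noranivreh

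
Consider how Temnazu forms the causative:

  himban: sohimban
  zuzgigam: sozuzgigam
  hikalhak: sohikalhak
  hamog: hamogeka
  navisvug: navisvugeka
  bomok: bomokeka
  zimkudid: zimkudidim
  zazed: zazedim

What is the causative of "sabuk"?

hikalhak and bomok both end in -k yet inflect differently (sohikalhak, bomokeka), so the final letter is not what conditions the rule; the last vowel is.
"sabuk" has last vowel 'u'. The one such stem in the data (navisvug → navisvugeka) adds -eka, so the same rule applies.
So sabuk → sabukeka.

sabukeka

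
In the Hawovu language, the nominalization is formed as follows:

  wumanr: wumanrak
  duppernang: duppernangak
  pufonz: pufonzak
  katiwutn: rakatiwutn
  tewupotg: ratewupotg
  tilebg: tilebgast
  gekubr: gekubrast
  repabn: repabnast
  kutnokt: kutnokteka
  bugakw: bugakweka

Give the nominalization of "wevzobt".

duppernang and tewupotg both end in -g yet inflect differently (duppernangak, ratewupotg), so the final letter is not what conditions the rule; the second-to-last letter is.
"wevzobt" has second-to-last letter 'b'. The stems whose second-to-last letter is 'b' (tilebg → tilebgast, gekubr → gekubrast, repabn → repabnast) add -ast.
The other patterns: stems whose second-to-last letter is 'n' add -ak; stems whose second-to-last letter is 't' add the prefix ra-; stems whose second-to-last letter is 'k' add -eka.
So wevzobt → wevzobtast.

wevzobtast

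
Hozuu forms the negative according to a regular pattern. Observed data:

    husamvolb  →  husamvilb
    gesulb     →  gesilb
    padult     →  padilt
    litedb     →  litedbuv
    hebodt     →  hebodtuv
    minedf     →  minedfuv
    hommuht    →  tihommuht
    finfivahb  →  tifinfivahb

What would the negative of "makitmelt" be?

husamvolb and litedb both end in -b yet inflect differently (husamvilb, litedbuv), so the final letter is not what conditions the rule; the second-to-last letter is.
"makitmelt" has second-to-last letter 'l'. The stems whose second-to-last letter is 'l' (husamvolb → husamvilb, gesulb → gesilb, padult → padilt) change the last vowel to 'i'.
So makitmelt → makitmilt.

makitmilt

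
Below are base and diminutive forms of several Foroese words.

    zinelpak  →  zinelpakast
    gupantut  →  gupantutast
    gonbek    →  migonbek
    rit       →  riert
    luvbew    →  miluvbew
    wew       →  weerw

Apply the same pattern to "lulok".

wew and luvbew both end in -w yet inflect differently (weerw, miluvbew), so the final letter is not what conditions the rule; the number of vowels is.
"lulok" has 2 vowels. The stems with 2 vowels (gonbek → migonbek, luvbew → miluvbew) add the prefix mi-.
The other patterns: stems with 1 vowel insert -er- after the first vowel; stems with 3 vowels add -ast.
So lulok → milulok.

milulok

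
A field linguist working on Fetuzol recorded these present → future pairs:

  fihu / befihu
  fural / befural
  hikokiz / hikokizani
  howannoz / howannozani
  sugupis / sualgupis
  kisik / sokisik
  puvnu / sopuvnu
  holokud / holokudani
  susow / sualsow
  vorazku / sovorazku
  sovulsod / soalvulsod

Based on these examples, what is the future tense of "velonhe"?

holokud and sovulsod both end in -d yet inflect differently (holokudani, soalvulsod), so the final letter is not what conditions the rule; the first letter is.
"velonhe" begins with v-. The one such stem in the data (vorazku → sovorazku) adds the prefix so-, so the same rule applies.
The other patterns: stems beginning with h- add -ani; stems beginning with s- insert -al- after the first vowel; stems beginning with f- add the prefix be-.
So velonhe → sovelonhe.

sovelonhe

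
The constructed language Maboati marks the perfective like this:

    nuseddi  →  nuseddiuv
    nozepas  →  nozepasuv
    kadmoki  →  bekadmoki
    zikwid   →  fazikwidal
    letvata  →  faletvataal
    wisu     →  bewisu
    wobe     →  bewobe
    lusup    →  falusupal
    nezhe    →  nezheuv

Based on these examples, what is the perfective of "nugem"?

nugemuv

wobe and nezhe both end in -e yet inflect differently (bewobe, nezheuv), so the final letter is not what conditions the rule; the first letter is.
"nugem" begins with n-. The stems beginning with n- (nezhe → nezheuv, nozepas → nozepasuv, nuseddi → nuseddiuv) add -uv.
The other patterns: stems beginning with k- or w- add the prefix be-; stems beginning with l- or z- add fa- … -al around the stem.
So nugem → nugemuv.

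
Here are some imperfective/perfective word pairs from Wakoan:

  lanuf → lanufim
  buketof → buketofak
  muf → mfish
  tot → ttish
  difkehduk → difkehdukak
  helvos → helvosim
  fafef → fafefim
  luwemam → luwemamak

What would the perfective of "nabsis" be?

muf and lanuf both end in -f yet inflect differently (mfish, lanufim), so the final letter is not what conditions the rule; the number of vowels is.
"nabsis" has 2 vowels. The stems with 2 vowels (helvos → helvosim, lanuf → lanufim, fafef → fafefim) add -im.
The other patterns: stems with 1 vowel delete the last vowel and add -ish; stems with 3 vowels add -ak.
So nabsis → nabsisim.

nabsisim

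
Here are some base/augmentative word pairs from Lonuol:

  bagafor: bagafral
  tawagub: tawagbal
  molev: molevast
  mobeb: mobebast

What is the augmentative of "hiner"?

hinerast

"hiner" has last vowel 'e'. The stems whose last vowel is 'e' (molev → molevast, mobeb → mobebast) add -ast.
The other pattern: stems whose last vowel is 'o' or 'u' delete the last vowel and add -al.
So hiner → hinerast.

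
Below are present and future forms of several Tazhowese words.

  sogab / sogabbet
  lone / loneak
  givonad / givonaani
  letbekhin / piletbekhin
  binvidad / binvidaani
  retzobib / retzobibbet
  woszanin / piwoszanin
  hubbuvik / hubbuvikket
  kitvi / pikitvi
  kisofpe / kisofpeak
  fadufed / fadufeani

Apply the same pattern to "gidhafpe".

gidhafpeak

fadufed and kisofpe both have last vowel 'e' yet inflect differently (fadufeani, kisofpeak), so the last vowel is not what conditions the rule; the final letter is.
"gidhafpe" ends in -e. The stems ending in -e (kisofpe → kisofpeak, lone → loneak) add -ak.
So gidhafpe → gidhafpeak.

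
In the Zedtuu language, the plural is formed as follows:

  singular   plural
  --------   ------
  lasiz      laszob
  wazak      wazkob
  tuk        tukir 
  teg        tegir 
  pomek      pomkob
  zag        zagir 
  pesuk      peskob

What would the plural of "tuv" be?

"tuv" has 1 vowel. The stems with 1 vowel (teg → tegir, tuk → tukir, zag → zagir) add -ir.
So tuv → tuvir.

tuvir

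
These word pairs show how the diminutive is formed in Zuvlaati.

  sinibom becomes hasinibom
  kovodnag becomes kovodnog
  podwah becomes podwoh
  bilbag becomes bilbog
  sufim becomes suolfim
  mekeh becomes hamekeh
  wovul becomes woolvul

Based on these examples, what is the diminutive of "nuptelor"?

podwah and mekeh both end in -h yet inflect differently (podwoh, hamekeh), so the final letter is not what conditions the rule; the last vowel is.
"nuptelor" has last vowel 'o'. The one such stem in the data (sinibom → hasinibom) adds the prefix ha-, so the same rule applies.
The other patterns: stems whose last vowel is 'a' change the last vowel to 'o'; stems whose last vowel is 'i' or 'u' insert -ol- after the first vowel.
So nuptelor → hanuptelor.

hanuptelor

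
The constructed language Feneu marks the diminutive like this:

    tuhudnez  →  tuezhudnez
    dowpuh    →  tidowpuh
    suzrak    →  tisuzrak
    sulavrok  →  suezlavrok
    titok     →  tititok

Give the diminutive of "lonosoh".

loeznosoh

suzrak and sulavrok both end in -k yet inflect differently (tisuzrak, suezlavrok), so the final letter is not what conditions the rule; the number of vowels is.
"lonosoh" has 3 vowels. The stems with 3 vowels (tuhudnez → tuezhudnez, sulavrok → suezlavrok) insert -ez- after the first vowel.
The other pattern: stems with 2 vowels add the prefix ti-.
So lonosoh → loeznosoh.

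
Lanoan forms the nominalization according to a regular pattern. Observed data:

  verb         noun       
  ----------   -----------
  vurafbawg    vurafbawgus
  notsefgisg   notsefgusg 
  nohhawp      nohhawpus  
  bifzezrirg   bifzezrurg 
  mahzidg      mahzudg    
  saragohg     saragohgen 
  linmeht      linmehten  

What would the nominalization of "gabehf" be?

gabehfen

"gabehf" has second-to-last letter 'h'. The stems whose second-to-last letter is 'h' (saragohg → saragohgen, linmeht → linmehten) add -en.
The other patterns: stems whose second-to-last letter is 'w' add -us; stems whose second-to-last letter is 'd', 'r' or 's' change the last vowel to 'u'.
So gabehf → gabehfen.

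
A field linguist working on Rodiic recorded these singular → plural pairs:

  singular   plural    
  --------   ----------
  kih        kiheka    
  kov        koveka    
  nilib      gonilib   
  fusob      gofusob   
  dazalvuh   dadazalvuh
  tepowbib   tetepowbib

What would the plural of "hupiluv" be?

huhupiluv

kih and dazalvuh both end in -h yet inflect differently (kiheka, dadazalvuh), so the final letter is not what conditions the rule; the number of vowels is.
"hupiluv" has 3 vowels. The stems with 3 vowels (dazalvuh → dadazalvuh, tepowbib → tetepowbib) repeat the first consonant+vowel as a prefix.
The other patterns: stems with 1 vowel add -eka; stems with 2 vowels add the prefix go-.
So hupiluv → huhupiluv.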